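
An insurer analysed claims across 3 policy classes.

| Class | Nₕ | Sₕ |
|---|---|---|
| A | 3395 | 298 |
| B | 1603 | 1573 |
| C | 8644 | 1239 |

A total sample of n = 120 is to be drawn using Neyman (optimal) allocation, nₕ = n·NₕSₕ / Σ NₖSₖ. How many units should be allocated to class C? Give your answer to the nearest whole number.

90

Σ NₕSₕ = 3395·298 + 1603·1573 + 8644·1239 = 14243145.
Share for C: 10709916/14243145 = 0.75193.
n_C = 120 × 0.75193 = 90.232... → 90.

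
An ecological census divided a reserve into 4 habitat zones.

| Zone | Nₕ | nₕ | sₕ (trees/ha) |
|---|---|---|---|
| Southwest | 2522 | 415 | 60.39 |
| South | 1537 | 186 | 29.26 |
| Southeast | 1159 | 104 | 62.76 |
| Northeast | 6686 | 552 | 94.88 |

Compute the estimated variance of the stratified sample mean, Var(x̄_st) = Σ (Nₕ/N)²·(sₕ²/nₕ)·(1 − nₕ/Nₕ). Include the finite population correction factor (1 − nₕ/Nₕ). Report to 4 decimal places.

5.4437

N = 11904; Wₕ = Nₕ/N.
zone Southwest: (2522/11904)²·60.39²/415·(1 − 415/2522) = 0.3295382
zone South: (1537/11904)²·29.26²/186·(1 − 186/1537) = 0.0674496
zone Southeast: (1159/11904)²·62.76²/104·(1 − 104/1159) = 0.3268004
zone Northeast: (6686/11904)²·94.88²/552·(1 − 552/6686) = 4.7199194
Sum = 5.4437075 → 5.4437.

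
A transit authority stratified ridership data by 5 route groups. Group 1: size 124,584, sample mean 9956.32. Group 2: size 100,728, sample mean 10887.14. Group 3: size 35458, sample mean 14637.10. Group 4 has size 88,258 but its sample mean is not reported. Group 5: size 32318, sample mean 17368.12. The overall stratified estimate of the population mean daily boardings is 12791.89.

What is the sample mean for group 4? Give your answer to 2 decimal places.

Σ Nₕx̄ₕ = N·μ, so 88258·x̄_4 = 381346·12791.89 − (124584·9956.32 + 100728·10887.14 + 35458·14637.10 + 32318·17368.12).
= 4878136083.94 − 3417343202.76 = 1460792881.18.
x̄_4 = 1460792881.18 / 88258 = 16551.3934... → 16551.39.

16551.39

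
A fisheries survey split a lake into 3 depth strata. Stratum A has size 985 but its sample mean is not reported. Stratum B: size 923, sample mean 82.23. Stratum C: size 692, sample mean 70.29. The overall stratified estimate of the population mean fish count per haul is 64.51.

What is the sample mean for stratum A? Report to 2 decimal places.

Σ Nₕx̄ₕ = N·μ, so 985·x̄_A = 2600·64.51 − (923·82.23 + 692·70.29).
= 167726 − 124538.97 = 43187.03.
x̄_A = 43187.03 / 985 = 43.8447... → 43.84.

43.84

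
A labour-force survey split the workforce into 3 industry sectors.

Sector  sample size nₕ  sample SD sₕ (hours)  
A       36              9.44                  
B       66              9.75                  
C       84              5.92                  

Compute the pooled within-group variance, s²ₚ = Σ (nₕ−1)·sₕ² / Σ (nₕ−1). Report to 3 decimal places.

66.704

Degrees of freedom: 35 + 65 + 83 = 183.
Σ(nₕ−1)sₕ² = 35·89.1136 + 65·95.0625 + 83·35.0464 = 12206.8897.
s²ₚ = 12206.8897 / 183 = 66.70432... → 66.704.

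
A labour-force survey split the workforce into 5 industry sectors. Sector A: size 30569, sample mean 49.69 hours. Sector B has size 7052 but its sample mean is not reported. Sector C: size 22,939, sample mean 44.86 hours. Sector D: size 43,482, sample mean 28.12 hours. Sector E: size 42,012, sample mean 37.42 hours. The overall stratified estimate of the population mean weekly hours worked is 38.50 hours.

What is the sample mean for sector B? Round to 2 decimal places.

Σ Nₕx̄ₕ = N·μ, so 7052·x̄_B = 146054·38.50 − (30569·49.69 + 22939·44.86 + 43482·28.12 + 42012·37.42).
= 5623079 − 5342820.03 = 280258.97.
x̄_B = 280258.97 / 7052 = 39.7418... → 39.74.

39.74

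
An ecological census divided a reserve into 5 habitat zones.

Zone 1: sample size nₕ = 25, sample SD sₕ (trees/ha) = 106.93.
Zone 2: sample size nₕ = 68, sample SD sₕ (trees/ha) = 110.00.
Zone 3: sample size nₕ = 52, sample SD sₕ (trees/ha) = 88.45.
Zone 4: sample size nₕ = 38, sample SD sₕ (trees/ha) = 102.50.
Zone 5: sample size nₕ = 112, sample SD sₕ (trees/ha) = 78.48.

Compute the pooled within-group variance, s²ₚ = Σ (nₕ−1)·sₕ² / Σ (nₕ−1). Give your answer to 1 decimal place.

8815.5

1: (25−1)·106.93² = 24·11434.0249 = 274416.5976
2: (68−1)·110.00² = 67·12100 = 810700
3: (52−1)·88.45² = 51·7823.4025 = 398993.5275
4: (38−1)·102.50² = 37·10506.25 = 388731.25
5: (112−1)·78.48² = 111·6159.1104 = 683661.2544
Numerator = 2556502.6295; denominator = Σ(nₕ−1) = 290.
s²ₚ = 2556502.6295/290 = 8815.526... → 8815.5.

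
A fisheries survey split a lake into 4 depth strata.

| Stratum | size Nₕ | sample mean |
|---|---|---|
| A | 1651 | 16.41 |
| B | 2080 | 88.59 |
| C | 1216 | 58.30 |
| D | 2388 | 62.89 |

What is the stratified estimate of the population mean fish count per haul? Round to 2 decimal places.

58.95

N = 7335; weights Wₕ = Nₕ/N = (0.2251, 0.2836, 0.1658, 0.3256).
x̄_st = Σ Wₕ·x̄ₕ = 0.2251·16.41 + 0.2836·88.59 + 0.1658·58.30 + 0.3256·62.89 ≈ 58.9549...
→ 58.95.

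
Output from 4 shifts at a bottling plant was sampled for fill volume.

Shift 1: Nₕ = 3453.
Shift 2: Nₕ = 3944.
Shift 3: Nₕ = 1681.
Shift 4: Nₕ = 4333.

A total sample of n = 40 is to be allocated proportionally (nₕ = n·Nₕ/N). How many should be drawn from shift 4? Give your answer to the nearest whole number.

N = 3453 + 3944 + 1681 + 4333 = 13411.
n_4 = 40·4333/13411 = 12.924... → 13.

13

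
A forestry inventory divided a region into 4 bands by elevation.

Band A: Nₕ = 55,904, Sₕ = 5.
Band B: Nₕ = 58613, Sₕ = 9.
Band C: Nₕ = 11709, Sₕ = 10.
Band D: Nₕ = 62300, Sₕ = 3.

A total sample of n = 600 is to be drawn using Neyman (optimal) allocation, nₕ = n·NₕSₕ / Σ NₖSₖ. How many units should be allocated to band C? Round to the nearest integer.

63

Σ NₕSₕ = 55904·5 + 58613·9 + 11709·10 + 62300·3 = 1111027.
Share for C: 117090/1111027 = 0.10539.
n_C = 600 × 0.10539 = 63.233... → 63.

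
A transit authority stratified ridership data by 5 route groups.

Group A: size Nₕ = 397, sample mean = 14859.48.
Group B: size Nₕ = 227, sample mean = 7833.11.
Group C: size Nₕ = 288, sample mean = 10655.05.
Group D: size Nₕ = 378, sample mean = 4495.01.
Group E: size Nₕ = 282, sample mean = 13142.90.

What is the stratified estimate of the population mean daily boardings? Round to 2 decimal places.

N = 1572; weights Wₕ = Nₕ/N = (0.2525, 0.1444, 0.1832, 0.2405, 0.1794).
x̄_st = Σ Wₕ·x̄ₕ = 0.2525·14859.48 + 0.1444·7833.11 + 0.1832·10655.05 + 0.2405·4495.01 + 0.1794·13142.90 ≈ 10274.4246...
→ 10274.42.

10274.42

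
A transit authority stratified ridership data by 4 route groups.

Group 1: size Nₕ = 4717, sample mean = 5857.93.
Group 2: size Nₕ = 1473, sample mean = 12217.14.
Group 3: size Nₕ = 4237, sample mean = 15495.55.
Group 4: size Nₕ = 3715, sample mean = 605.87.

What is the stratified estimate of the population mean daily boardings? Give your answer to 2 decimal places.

x̄_st = (Σ Nₕx̄ₕ) / (Σ Nₕ) = (4717·5857.93 + 1473·12217.14 + 4237·15495.55 + 3715·605.87) / 14142
= 113533155.43 / 14142 = 8028.0834... → 8028.08.

8028.08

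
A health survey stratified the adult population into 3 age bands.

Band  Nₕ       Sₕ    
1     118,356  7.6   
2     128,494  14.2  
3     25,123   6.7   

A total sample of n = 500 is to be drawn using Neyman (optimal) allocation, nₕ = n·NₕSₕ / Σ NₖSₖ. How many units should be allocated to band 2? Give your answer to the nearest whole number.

315

1: NₕSₕ = 118356·7.6 = 899505.6
2: NₕSₕ = 128494·14.2 = 1824614.8
3: NₕSₕ = 25123·6.7 = 168324.1
Σ NₕSₕ = 2892444.5.
n_2 = 500·1824614.8/2892444.5 = 315.411... → 315.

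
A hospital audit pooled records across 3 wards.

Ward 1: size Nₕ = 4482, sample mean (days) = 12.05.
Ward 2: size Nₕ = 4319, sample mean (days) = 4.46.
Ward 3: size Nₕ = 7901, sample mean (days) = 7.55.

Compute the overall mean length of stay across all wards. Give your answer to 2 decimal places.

N = 4482 + 4319 + 7901 = 16702.
Weight each subgroup mean by Nₕ/N and sum.
Σ Nₕx̄ₕ = 4482·12.05 + 4319·4.46 + 7901·7.55 = 54008.1 + 19262.74 + 59652.55 = 132923.39.
Divide by N: 132923.39 / 16702 = 7.9585... → 7.96.

7.96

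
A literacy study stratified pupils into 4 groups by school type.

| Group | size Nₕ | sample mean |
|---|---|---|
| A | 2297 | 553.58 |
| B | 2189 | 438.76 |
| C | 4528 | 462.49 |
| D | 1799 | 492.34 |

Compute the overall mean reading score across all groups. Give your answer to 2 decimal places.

N = 2297 + 2189 + 4528 + 1799 = 10813.
Overall mean = Σ (Nₕ/N)·x̄ₕ — weight by population share, not a simple average.
Σ Nₕx̄ₕ = 2297·553.58 + 2189·438.76 + 4528·462.49 + 1799·492.34 = 1271573.26 + 960445.64 + 2094154.72 + 885719.66 = 5211893.28.
Divide by N: 5211893.28 / 10813 = 482.0025... → 482.00.

482.00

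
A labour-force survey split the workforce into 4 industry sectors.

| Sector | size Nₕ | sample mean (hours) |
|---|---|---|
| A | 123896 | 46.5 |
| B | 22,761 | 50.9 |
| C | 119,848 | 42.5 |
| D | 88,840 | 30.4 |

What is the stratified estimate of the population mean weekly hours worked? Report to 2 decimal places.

N = 123896 + 22761 + 119848 + 88840 = 355345.
Weight each subgroup mean by Nₕ/N and sum.
Σ Nₕx̄ₕ = 123896·46.5 + 22761·50.9 + 119848·42.5 + 88840·30.4 = 5761164 + 1158534.9 + 5093540 + 2700736 = 14713974.9.
Divide by N: 14713974.9 / 355345 = 41.4076... → 41.41.

41.41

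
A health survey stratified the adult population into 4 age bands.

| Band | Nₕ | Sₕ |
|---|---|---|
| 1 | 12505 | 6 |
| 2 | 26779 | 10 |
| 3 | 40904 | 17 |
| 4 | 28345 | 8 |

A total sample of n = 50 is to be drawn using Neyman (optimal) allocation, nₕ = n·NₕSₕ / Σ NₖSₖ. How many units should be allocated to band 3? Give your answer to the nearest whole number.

27

1: NₕSₕ = 12505·6 = 75030
2: NₕSₕ = 26779·10 = 267790
3: NₕSₕ = 40904·17 = 695368
4: NₕSₕ = 28345·8 = 226760
Σ NₕSₕ = 1264948.
n_3 = 50·695368/1264948 = 27.486... → 27.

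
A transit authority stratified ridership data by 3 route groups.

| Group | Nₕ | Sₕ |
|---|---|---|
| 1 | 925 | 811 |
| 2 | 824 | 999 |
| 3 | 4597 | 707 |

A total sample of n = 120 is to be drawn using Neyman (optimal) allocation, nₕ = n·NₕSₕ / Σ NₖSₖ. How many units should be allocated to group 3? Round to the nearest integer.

81

1: NₕSₕ = 925·811 = 750175
2: NₕSₕ = 824·999 = 823176
3: NₕSₕ = 4597·707 = 3250079
Σ NₕSₕ = 4823430.
n_3 = 120·3250079/4823430 = 80.857... → 81.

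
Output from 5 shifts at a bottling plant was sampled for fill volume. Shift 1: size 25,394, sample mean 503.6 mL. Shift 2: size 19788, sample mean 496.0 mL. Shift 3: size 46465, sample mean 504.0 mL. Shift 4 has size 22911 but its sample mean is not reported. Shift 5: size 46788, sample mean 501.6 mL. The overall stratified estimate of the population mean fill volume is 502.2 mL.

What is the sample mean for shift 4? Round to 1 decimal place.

N = 25394 + 19788 + 46465 + 22911 + 46788 = 161346.
Overall total = μ·N = 502.2·161346 = 81027961.2.
Subtract the known strata: 25394·503.6 + 19788·496.0 + 46465·504.0 + 46788·501.6 = 69490487.2.
Remaining total for shift 4: 81027961.2 − 69490487.2 = 11537474.
Divide by its size: 11537474 / 22911 = 503.578... → 503.6.

503.6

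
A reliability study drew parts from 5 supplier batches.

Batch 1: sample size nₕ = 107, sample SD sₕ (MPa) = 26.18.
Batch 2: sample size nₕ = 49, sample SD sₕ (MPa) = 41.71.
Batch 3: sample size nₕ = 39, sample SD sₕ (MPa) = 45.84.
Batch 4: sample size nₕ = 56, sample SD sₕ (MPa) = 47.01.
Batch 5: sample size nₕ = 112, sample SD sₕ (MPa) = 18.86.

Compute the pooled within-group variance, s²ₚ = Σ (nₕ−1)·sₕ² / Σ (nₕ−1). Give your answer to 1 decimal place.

1109.0

1: (107−1)·26.18² = 106·685.3924 = 72651.5944
2: (49−1)·41.71² = 48·1739.7241 = 83506.7568
3: (39−1)·45.84² = 38·2101.3056 = 79849.6128
4: (56−1)·47.01² = 55·2209.9401 = 121546.7055
5: (112−1)·18.86² = 111·355.6996 = 39482.6556
Numerator = 397037.3251; denominator = Σ(nₕ−1) = 358.
s²ₚ = 397037.3251/358 = 1109.043... → 1109.0.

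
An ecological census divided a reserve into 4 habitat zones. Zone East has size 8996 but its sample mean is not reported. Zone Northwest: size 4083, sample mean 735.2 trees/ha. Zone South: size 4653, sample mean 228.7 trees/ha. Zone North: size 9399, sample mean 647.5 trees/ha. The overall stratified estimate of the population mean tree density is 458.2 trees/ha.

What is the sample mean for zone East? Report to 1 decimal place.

N = 8996 + 4083 + 4653 + 9399 = 27131.
Overall total = μ·N = 458.2·27131 = 12431424.2.
Subtract the known strata: 4083·735.2 + 4653·228.7 + 9399·647.5 = 10151815.2.
Remaining total for zone East: 12431424.2 − 10151815.2 = 2279609.
Divide by its size: 2279609 / 8996 = 253.403... → 253.4.

253.4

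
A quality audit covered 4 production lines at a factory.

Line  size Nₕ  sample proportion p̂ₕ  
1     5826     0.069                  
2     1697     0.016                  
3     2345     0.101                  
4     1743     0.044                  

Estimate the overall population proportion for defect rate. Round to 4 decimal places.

0.0640

Wₕ = Nₕ/N with N = 11611: 0.5018, 0.1462, 0.2020, 0.1501.
p̂_st = 0.5018·0.069 + 0.1462·0.016 + 0.2020·0.101 + 0.1501·0.044 ≈ 0.063964... → 0.0640.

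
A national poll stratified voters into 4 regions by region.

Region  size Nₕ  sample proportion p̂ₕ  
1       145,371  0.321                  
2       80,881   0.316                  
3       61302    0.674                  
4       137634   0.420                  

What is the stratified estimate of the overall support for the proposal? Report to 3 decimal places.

N = 145371 + 80881 + 61302 + 137634 = 425188.
Overall proportion = Σ (Nₕ/N)·p̂ₕ.
Σ Nₕp̂ₕ = 46664.091 + 25558.396 + 41317.548 + 57806.28 = 171346.315.
171346.315 / 425188 = 0.40299... → 0.403.

0.403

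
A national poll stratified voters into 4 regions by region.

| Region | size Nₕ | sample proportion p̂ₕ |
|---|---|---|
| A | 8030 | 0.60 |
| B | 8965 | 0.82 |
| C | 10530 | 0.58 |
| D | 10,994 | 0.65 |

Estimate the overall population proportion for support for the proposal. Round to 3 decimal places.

N = 8030 + 8965 + 10530 + 10994 = 38519.
Overall proportion = Σ (Nₕ/N)·p̂ₕ.
Σ Nₕp̂ₕ = 4818 + 7351.3 + 6107.4 + 7146.1 = 25422.8.
25422.8 / 38519 = 0.66001... → 0.660.

0.660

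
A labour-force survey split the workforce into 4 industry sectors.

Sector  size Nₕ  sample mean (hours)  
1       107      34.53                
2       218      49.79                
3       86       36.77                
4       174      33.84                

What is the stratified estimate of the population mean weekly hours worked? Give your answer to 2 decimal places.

40.34

N = 107 + 218 + 86 + 174 = 585.
Overall mean = Σ (Nₕ/N)·x̄ₕ — weight by population share, not a simple average.
Σ Nₕx̄ₕ = 107·34.53 + 218·49.79 + 86·36.77 + 174·33.84 = 3694.71 + 10854.22 + 3162.22 + 5888.16 = 23599.31.
Divide by N: 23599.31 / 585 = 40.3407... → 40.34.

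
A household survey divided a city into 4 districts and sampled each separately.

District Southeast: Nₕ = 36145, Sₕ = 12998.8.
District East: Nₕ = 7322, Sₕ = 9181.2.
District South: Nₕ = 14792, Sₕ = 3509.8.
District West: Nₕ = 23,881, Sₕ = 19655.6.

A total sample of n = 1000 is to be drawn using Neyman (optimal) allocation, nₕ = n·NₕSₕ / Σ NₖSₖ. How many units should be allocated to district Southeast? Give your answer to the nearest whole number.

444

Southeast: NₕSₕ = 36145·12998.8 = 469841626
East: NₕSₕ = 7322·9181.2 = 67224746.4
South: NₕSₕ = 14792·3509.8 = 51916961.6
West: NₕSₕ = 23881·19655.6 = 469395383.6
Σ NₕSₕ = 1058378717.6.
n_Southeast = 1000·469841626/1058378717.6 = 443.926... → 444.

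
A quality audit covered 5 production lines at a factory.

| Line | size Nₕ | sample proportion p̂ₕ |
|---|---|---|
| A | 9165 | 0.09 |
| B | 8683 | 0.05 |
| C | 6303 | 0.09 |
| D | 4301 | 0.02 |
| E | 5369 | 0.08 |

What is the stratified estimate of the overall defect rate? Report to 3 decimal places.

N = 9165 + 8683 + 6303 + 4301 + 5369 = 33821.
Overall proportion = Σ (Nₕ/N)·p̂ₕ.
Σ Nₕp̂ₕ = 824.85 + 434.15 + 567.27 + 86.02 + 429.52 = 2341.81.
2341.81 / 33821 = 0.06924... → 0.069.

0.069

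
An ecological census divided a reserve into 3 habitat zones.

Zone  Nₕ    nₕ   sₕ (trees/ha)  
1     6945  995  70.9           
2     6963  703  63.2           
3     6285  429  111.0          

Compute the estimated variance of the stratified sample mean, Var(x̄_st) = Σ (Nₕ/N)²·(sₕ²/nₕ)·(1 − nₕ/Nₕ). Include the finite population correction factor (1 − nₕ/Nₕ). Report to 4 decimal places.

3.7117

N = 20193; Wₕ = Nₕ/N.
zone 1: (6945/20193)²·70.9²/995·(1 − 995/6945) = 0.5119846
zone 2: (6963/20193)²·63.2²/703·(1 − 703/6963) = 0.6073624
zone 3: (6285/20193)²·111.0²/429·(1 − 429/6285) = 2.5923481
Sum = 3.7116951 → 3.7117.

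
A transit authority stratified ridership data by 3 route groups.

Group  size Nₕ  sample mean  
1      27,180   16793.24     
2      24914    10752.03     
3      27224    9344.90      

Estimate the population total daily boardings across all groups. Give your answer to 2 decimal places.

978721896.22

Population total = Σ Nₕ·x̄ₕ (each stratum's size times its mean).
27180·16793.24 + 24914·10752.03 + 27224·9344.90 = 456440263.2 + 267876075.42 + 254405557.6 = 978721896.22.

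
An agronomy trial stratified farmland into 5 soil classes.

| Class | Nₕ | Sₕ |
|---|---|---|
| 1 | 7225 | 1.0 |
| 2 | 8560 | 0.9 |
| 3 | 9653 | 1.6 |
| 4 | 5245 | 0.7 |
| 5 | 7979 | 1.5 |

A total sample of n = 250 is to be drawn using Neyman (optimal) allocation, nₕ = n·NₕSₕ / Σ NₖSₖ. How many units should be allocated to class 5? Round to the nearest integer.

1: NₕSₕ = 7225·1.0 = 7225
2: NₕSₕ = 8560·0.9 = 7704
3: NₕSₕ = 9653·1.6 = 15444.8
4: NₕSₕ = 5245·0.7 = 3671.5
5: NₕSₕ = 7979·1.5 = 11968.5
Σ NₕSₕ = 46013.8.
n_5 = 250·11968.5/46013.8 = 65.027... → 65.

65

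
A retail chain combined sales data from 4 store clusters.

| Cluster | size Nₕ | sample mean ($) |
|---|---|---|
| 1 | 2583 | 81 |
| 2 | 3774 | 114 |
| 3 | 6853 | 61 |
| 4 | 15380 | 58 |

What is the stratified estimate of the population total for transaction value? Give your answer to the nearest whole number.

1949532

Estimate total by summing Nₕ·x̄ₕ over strata.
2583·81 + 3774·114 + 6853·61 + 15380·58 = 209223 + 430236 + 418033 + 892040 = 1949532.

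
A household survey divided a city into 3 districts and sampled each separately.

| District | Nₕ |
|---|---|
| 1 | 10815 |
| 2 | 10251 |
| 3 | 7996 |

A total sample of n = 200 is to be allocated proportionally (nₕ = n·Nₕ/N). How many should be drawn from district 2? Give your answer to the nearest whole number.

N = 10815 + 10251 + 7996 = 29062.
n_2 = 200·10251/29062 = 70.546... → 71.

71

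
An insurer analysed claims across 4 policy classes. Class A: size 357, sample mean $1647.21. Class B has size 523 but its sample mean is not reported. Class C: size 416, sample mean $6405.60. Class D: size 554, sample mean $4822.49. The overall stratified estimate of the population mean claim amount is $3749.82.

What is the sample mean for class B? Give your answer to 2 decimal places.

Σ Nₕx̄ₕ = N·μ, so 523·x̄_B = 1850·3749.82 − (357·1647.21 + 416·6405.60 + 554·4822.49).
= 6937167 − 5924443.03 = 1012723.97.
x̄_B = 1012723.97 / 523 = 1936.3747... → 1936.37.

1936.37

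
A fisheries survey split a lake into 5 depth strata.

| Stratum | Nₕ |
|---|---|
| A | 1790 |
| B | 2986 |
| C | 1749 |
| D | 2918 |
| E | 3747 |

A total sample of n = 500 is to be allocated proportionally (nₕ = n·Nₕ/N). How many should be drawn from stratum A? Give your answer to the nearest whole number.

68

N = 1790 + 2986 + 1749 + 2918 + 3747 = 13190.
n_A = 500·1790/13190 = 67.854... → 68.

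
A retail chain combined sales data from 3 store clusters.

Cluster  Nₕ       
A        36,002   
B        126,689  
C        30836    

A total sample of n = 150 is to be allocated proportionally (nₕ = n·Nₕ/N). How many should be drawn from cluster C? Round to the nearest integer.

24

Share of cluster C = 30836/193527 = 0.15934.
Allocate 150 × 0.15934 = 23.901... → 24.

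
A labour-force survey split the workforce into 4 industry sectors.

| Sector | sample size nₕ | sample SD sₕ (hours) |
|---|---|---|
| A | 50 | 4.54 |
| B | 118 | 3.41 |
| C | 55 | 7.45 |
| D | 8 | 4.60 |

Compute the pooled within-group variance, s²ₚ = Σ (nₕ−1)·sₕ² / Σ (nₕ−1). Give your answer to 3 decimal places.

Degrees of freedom: 49 + 117 + 54 + 7 = 227.
Σ(nₕ−1)sₕ² = 49·20.6116 + 117·11.6281 + 54·55.5025 + 7·21.16 = 5515.7111.
s²ₚ = 5515.7111 / 227 = 24.29829... → 24.298.

24.298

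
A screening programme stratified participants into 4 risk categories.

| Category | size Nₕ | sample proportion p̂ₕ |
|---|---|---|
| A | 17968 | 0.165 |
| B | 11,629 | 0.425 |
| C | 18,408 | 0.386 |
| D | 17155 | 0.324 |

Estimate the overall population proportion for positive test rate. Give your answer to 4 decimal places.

0.3157

Wₕ = Nₕ/N with N = 65160: 0.2758, 0.1785, 0.2825, 0.2633.
p̂_st = 0.2758·0.165 + 0.1785·0.425 + 0.2825·0.386 + 0.2633·0.324 ≈ 0.315696... → 0.3157.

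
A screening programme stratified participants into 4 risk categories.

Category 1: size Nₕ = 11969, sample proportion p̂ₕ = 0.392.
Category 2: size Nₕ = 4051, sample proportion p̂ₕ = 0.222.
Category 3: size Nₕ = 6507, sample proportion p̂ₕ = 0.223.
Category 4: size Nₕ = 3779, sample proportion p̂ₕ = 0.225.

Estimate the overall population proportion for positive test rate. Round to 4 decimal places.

N = 11969 + 4051 + 6507 + 3779 = 26306.
Overall proportion = Σ (Nₕ/N)·p̂ₕ.
Σ Nₕp̂ₕ = 4691.848 + 899.322 + 1451.061 + 850.275 = 7892.506.
7892.506 / 26306 = 0.300027... → 0.3000.

0.3000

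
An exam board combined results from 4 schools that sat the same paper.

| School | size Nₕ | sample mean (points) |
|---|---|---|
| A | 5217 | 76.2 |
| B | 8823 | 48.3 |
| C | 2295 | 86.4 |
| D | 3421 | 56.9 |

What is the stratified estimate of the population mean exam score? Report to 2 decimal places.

N = 5217 + 8823 + 2295 + 3421 = 19756.
Overall mean = Σ (Nₕ/N)·x̄ₕ — weight by population share, not a simple average.
Σ Nₕx̄ₕ = 5217·76.2 + 8823·48.3 + 2295·86.4 + 3421·56.9 = 397535.4 + 426150.9 + 198288 + 194654.9 = 1216629.2.
Divide by N: 1216629.2 / 19756 = 61.5828... → 61.58.

61.58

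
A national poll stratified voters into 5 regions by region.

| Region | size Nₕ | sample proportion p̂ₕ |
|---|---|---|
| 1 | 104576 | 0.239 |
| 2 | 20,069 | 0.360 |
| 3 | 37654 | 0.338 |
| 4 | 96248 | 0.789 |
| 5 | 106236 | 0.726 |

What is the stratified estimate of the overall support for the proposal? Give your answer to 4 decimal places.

Wₕ = Nₕ/N with N = 364783: 0.2867, 0.0550, 0.1032, 0.2639, 0.2912.
p̂_st = 0.2867·0.239 + 0.0550·0.360 + 0.1032·0.338 + 0.2639·0.789 + 0.2912·0.726 ≈ 0.542823... → 0.5428.

0.5428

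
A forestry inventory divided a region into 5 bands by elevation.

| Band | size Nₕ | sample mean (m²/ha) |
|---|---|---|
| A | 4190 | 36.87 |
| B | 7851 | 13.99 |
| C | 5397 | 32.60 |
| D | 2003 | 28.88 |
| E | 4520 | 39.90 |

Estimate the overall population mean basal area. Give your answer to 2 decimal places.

28.32

N = 4190 + 7851 + 5397 + 2003 + 4520 = 23961.
Overall mean = Σ (Nₕ/N)·x̄ₕ — weight by population share, not a simple average.
Σ Nₕx̄ₕ = 4190·36.87 + 7851·13.99 + 5397·32.60 + 2003·28.88 + 4520·39.90 = 154485.3 + 109835.49 + 175942.2 + 57846.64 + 180348 = 678457.63.
Divide by N: 678457.63 / 23961 = 28.3151... → 28.32.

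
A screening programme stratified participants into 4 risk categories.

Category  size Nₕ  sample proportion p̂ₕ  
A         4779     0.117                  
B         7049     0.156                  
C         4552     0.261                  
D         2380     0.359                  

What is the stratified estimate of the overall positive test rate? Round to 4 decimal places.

0.1973

Wₕ = Nₕ/N with N = 18760: 0.2547, 0.3757, 0.2426, 0.1269.
p̂_st = 0.2547·0.117 + 0.3757·0.156 + 0.2426·0.261 + 0.1269·0.359 ≈ 0.197296... → 0.1973.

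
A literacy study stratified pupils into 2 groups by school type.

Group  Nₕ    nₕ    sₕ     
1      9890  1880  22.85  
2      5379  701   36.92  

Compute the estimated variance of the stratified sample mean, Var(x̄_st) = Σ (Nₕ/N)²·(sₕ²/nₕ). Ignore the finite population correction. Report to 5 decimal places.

N = 15269. Term for each stratum: Wₕ²sₕ²/nₕ.
Var(x̄_st) = 0.11651610 + 0.24131664 = 0.35783274 → 0.35783.

0.35783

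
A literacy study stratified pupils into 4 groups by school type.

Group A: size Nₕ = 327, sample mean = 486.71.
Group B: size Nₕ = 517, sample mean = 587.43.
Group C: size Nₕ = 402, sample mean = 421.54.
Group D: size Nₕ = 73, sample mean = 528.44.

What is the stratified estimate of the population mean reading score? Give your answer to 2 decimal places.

N = 327 + 517 + 402 + 73 = 1319.
Overall mean = Σ (Nₕ/N)·x̄ₕ — weight by population share, not a simple average.
Σ Nₕx̄ₕ = 327·486.71 + 517·587.43 + 402·421.54 + 73·528.44 = 159154.17 + 303701.31 + 169459.08 + 38576.12 = 670890.68.
Divide by N: 670890.68 / 1319 = 508.6358... → 508.64.

508.64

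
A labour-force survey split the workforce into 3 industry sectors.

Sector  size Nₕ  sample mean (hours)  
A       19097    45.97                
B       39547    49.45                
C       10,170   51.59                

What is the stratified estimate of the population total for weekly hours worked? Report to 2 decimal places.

3358158.54

A: 19097·45.97 = 877889.09
B: 39547·49.45 = 1955599.15
C: 10170·51.59 = 524670.3
τ̂ = Σ Nₕx̄ₕ = 3358158.54.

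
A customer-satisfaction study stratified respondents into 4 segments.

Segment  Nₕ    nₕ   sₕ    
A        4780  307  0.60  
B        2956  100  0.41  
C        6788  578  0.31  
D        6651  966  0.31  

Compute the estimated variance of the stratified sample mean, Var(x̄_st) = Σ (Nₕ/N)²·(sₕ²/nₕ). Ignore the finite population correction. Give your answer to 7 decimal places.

0.0001194

N = 21175. Term for each stratum: Wₕ²sₕ²/nₕ.
Var(x̄_st) = 0.0000597548 + 0.0000327589 + 0.0000170857 + 0.0000098146 = 0.0001194141 → 0.0001194.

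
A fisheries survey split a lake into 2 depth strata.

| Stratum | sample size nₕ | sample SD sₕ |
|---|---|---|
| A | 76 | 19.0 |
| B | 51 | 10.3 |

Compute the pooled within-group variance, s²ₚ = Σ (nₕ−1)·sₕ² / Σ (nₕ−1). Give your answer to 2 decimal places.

A: (76−1)·19.0² = 75·361 = 27075
B: (51−1)·10.3² = 50·106.09 = 5304.5
Numerator = 32379.5; denominator = Σ(nₕ−1) = 125.
s²ₚ = 32379.5/125 = 259.036 → 259.04.

259.04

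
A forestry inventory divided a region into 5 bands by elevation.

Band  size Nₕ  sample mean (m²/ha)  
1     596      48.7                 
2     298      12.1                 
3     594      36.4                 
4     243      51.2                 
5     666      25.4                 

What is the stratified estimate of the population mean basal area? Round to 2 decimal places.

34.88

x̄_st = (Σ Nₕx̄ₕ) / (Σ Nₕ) = (596·48.7 + 298·12.1 + 594·36.4 + 243·51.2 + 666·25.4) / 2397
= 83610.6 / 2397 = 34.8814... → 34.88.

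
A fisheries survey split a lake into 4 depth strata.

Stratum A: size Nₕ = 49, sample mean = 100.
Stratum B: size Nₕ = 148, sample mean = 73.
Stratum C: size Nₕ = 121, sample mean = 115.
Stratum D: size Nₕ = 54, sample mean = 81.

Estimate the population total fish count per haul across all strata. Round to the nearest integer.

Population total = Σ Nₕ·x̄ₕ (each stratum's size times its mean).
49·100 + 148·73 + 121·115 + 54·81 = 4900 + 10804 + 13915 + 4374 = 33993.

33993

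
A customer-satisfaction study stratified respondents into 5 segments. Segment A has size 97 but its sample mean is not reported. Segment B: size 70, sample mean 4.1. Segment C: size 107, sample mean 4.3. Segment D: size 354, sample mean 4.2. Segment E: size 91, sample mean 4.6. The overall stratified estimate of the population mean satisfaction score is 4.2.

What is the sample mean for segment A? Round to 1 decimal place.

N = 97 + 70 + 107 + 354 + 91 = 719.
Overall total = μ·N = 4.2·719 = 3019.8.
Subtract the known strata: 70·4.1 + 107·4.3 + 354·4.2 + 91·4.6 = 2652.5.
Remaining total for segment A: 3019.8 − 2652.5 = 367.3.
Divide by its size: 367.3 / 97 = 3.787... → 3.8.

3.8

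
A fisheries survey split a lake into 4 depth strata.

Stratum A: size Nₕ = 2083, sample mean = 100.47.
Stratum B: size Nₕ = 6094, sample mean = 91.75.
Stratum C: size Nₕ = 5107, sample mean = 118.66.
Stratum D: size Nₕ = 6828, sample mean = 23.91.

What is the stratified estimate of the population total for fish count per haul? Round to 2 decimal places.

1537657.61

A: 2083·100.47 = 209279.01
B: 6094·91.75 = 559124.5
C: 5107·118.66 = 605996.62
D: 6828·23.91 = 163257.48
τ̂ = Σ Nₕx̄ₕ = 1537657.61.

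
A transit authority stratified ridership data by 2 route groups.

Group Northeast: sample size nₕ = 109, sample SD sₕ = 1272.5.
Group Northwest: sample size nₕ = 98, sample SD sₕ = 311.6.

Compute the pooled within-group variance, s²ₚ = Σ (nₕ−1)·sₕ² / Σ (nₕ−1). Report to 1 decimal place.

899013.9

Northeast: (109−1)·1272.5² = 108·1619256.25 = 174879675
Northwest: (98−1)·311.6² = 97·97094.56 = 9418172.32
Numerator = 184297847.32; denominator = Σ(nₕ−1) = 205.
s²ₚ = 184297847.32/205 = 899013.889... → 899013.9.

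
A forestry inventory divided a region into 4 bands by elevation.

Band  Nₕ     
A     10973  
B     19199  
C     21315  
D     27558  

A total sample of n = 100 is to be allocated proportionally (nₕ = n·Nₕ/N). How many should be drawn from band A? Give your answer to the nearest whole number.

N = 10973 + 19199 + 21315 + 27558 = 79045.
n_A = 100·10973/79045 = 13.882... → 14.

14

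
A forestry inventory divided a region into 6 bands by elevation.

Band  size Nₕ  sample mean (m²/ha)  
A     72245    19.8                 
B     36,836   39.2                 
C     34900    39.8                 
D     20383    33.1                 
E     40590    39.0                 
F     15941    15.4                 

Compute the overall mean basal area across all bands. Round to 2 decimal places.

30.63

x̄_st = (Σ Nₕx̄ₕ) / (Σ Nₕ) = (72245·19.8 + 36836·39.2 + 34900·39.8 + 20383·33.1 + 40590·39.0 + 15941·15.4) / 220895
= 6766620.9 / 220895 = 30.6327... → 30.63.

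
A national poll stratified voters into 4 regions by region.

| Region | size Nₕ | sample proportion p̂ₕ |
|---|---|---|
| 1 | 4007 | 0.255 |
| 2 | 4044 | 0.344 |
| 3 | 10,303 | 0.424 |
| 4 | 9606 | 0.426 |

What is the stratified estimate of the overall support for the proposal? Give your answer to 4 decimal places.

0.3889

Wₕ = Nₕ/N with N = 27960: 0.1433, 0.1446, 0.3685, 0.3436.
p̂_st = 0.1433·0.255 + 0.1446·0.344 + 0.3685·0.424 + 0.3436·0.426 ≈ 0.388897... → 0.3889.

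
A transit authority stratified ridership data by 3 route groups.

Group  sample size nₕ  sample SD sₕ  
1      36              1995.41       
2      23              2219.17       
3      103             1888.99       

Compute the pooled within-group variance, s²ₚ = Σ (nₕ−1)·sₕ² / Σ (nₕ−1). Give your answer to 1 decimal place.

1: (36−1)·1995.41² = 35·3981661.0681 = 139358137.3835
2: (23−1)·2219.17² = 22·4924715.4889 = 108343740.7558
3: (103−1)·1888.99² = 102·3568283.2201 = 363964888.4502
Numerator = 611666766.5895; denominator = Σ(nₕ−1) = 159.
s²ₚ = 611666766.5895/159 = 3846960.796... → 3846960.8.

3846960.8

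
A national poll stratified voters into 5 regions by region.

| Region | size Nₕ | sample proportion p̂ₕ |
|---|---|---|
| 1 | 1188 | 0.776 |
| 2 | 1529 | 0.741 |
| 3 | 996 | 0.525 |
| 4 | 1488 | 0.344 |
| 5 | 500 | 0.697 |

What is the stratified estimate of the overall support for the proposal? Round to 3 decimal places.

Wₕ = Nₕ/N with N = 5701: 0.2084, 0.2682, 0.1747, 0.2610, 0.0877.
p̂_st = 0.2084·0.776 + 0.2682·0.741 + 0.1747·0.525 + 0.2610·0.344 + 0.0877·0.697 ≈ 0.60308... → 0.603.

0.603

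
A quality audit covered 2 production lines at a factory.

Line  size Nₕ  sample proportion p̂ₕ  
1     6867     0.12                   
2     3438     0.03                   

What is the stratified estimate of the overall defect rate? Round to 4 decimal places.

0.0900

Wₕ = Nₕ/N with N = 10305: 0.6664, 0.3336.
p̂_st = 0.6664·0.12 + 0.3336·0.03 ≈ 0.089974... → 0.0900.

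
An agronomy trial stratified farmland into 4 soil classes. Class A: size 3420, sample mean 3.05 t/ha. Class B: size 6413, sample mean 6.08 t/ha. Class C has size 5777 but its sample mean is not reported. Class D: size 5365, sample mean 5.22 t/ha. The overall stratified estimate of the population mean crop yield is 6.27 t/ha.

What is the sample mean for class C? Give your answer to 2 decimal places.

Σ Nₕx̄ₕ = N·μ, so 5777·x̄_C = 20975·6.27 − (3420·3.05 + 6413·6.08 + 5365·5.22).
= 131513.25 − 77427.34 = 54085.91.
x̄_C = 54085.91 / 5777 = 9.3623... → 9.36.

9.36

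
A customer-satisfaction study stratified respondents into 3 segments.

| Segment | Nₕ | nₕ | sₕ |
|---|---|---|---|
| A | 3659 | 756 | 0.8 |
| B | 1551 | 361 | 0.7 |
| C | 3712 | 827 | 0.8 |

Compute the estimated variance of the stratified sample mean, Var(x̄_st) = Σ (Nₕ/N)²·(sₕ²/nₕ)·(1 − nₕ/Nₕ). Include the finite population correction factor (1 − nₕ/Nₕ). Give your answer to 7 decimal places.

N = 8922; Wₕ = Nₕ/N.
segment A: (3659/8922)²·0.8²/756·(1 − 756/3659) = 0.0001129648
segment B: (1551/8922)²·0.7²/361·(1 − 361/1551) = 0.0000314719
segment C: (3712/8922)²·0.8²/827·(1 − 827/3712) = 0.0001041127
Sum = 0.0002485495 → 0.0002485.

0.0002485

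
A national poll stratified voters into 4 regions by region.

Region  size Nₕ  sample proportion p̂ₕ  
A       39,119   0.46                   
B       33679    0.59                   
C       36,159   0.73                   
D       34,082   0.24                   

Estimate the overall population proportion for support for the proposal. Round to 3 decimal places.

0.506

N = 39119 + 33679 + 36159 + 34082 = 143039.
Overall proportion = Σ (Nₕ/N)·p̂ₕ.
Σ Nₕp̂ₕ = 17994.74 + 19870.61 + 26396.07 + 8179.68 = 72441.1.
72441.1 / 143039 = 0.50644... → 0.506.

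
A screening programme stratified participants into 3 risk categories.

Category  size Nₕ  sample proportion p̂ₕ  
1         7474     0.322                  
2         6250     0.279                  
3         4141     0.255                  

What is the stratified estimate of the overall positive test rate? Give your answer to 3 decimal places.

Wₕ = Nₕ/N with N = 17865: 0.4184, 0.3498, 0.2318.
p̂_st = 0.4184·0.322 + 0.3498·0.279 + 0.2318·0.255 ≈ 0.29143... → 0.291.

0.291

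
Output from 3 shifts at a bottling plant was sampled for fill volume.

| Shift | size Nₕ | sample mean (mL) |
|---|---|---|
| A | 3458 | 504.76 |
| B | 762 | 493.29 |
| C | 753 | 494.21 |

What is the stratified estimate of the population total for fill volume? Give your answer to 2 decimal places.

Population total = Σ Nₕ·x̄ₕ (each stratum's size times its mean).
3458·504.76 + 762·493.29 + 753·494.21 = 1745460.08 + 375886.98 + 372140.13 = 2493487.19.

2493487.19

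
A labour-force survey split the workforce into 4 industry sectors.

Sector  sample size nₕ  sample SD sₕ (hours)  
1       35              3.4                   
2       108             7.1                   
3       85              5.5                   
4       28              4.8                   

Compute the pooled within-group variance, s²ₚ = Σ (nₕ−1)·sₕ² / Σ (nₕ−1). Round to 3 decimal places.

Degrees of freedom: 34 + 107 + 84 + 27 = 252.
Σ(nₕ−1)sₕ² = 34·11.56 + 107·50.41 + 84·30.25 + 27·23.04 = 8949.99.
s²ₚ = 8949.99 / 252 = 35.51583... → 35.516.

35.516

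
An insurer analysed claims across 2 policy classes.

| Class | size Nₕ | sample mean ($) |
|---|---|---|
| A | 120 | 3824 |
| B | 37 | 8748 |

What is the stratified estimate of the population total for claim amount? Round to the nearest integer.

782556

Population total = Σ Nₕ·x̄ₕ (each stratum's size times its mean).
120·3824 + 37·8748 = 458880 + 323676 = 782556.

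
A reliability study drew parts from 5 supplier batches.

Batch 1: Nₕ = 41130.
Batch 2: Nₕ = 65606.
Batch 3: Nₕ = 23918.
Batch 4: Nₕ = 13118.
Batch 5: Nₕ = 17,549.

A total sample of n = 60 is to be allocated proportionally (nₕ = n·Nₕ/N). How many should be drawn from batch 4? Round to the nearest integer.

N = 41130 + 65606 + 23918 + 13118 + 17549 = 161321.
n_4 = 60·13118/161321 = 4.879... → 5.

5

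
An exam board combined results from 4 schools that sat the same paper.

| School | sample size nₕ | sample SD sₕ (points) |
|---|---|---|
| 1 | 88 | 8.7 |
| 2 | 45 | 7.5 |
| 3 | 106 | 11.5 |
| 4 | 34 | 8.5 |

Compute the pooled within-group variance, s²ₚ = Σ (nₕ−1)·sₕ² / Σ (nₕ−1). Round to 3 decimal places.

Degrees of freedom: 87 + 44 + 105 + 33 = 269.
Σ(nₕ−1)sₕ² = 87·75.69 + 44·56.25 + 105·132.25 + 33·72.25 = 25330.53.
s²ₚ = 25330.53 / 269 = 94.16554... → 94.166.

94.166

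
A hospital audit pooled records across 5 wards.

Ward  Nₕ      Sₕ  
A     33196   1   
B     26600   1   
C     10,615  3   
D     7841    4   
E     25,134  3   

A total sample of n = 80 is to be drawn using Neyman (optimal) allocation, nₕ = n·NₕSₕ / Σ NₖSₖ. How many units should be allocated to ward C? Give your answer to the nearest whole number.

13

A: NₕSₕ = 33196·1 = 33196
B: NₕSₕ = 26600·1 = 26600
C: NₕSₕ = 10615·3 = 31845
D: NₕSₕ = 7841·4 = 31364
E: NₕSₕ = 25134·3 = 75402
Σ NₕSₕ = 198407.
n_C = 80·31845/198407 = 12.840... → 13.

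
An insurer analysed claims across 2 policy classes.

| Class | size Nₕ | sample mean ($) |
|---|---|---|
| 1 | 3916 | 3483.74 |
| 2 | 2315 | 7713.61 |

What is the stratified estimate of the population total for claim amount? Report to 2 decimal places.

31499332.99

1: 3916·3483.74 = 13642325.84
2: 2315·7713.61 = 17857007.15
τ̂ = Σ Nₕx̄ₕ = 31499332.99.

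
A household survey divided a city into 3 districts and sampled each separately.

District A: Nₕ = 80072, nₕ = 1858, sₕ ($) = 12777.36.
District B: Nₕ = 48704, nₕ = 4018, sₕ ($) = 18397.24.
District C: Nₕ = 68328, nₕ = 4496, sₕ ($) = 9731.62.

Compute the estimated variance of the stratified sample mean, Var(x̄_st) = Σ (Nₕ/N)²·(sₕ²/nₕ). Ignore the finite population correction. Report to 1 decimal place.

22175.8

N = 197104; Wₕ = Nₕ/N.
district A: (80072/197104)²·12777.36²/1858 = 14501.3031
district B: (48704/197104)²·18397.24²/4018 = 5143.2046
district C: (68328/197104)²·9731.62²/4496 = 2531.3402
Sum = 22175.8479 → 22175.8.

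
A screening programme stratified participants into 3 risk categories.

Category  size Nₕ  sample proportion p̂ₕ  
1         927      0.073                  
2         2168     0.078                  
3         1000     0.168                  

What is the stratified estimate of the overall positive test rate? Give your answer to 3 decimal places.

0.099

N = 927 + 2168 + 1000 = 4095.
Overall proportion = Σ (Nₕ/N)·p̂ₕ.
Σ Nₕp̂ₕ = 67.671 + 169.104 + 168 = 404.775.
404.775 / 4095 = 0.09885... → 0.099.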